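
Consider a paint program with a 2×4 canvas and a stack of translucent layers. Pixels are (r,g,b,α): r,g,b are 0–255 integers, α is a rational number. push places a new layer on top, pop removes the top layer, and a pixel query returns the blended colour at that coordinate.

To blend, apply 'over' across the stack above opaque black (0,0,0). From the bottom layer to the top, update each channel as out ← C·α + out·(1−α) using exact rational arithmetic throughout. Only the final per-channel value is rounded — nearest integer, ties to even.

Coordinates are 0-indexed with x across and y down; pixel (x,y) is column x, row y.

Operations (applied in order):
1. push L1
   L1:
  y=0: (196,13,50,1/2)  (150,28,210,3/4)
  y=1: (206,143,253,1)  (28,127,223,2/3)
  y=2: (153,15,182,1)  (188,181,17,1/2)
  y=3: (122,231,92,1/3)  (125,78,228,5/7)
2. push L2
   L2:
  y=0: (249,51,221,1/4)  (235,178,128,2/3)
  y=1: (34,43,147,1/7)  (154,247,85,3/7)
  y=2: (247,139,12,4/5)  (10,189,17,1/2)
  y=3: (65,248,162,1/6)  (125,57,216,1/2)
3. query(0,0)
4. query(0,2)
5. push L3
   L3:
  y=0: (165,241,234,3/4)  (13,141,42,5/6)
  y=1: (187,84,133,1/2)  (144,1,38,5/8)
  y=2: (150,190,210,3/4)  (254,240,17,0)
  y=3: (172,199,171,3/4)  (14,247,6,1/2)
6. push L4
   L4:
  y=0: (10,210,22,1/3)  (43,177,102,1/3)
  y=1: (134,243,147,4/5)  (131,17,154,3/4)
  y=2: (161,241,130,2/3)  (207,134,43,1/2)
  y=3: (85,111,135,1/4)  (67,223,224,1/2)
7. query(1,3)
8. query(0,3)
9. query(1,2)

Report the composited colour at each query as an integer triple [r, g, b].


query (0,0) [L1,L2] — begin 0,0,0
L1 α=1/2: [98, 13/2, 25]
L2 α=1/4: [543/4, 141/8, 74]
→ [136, 18, 74]

at x=0,y=2 over L1,L2:
L1 α=1: [153, 15, 182]
L2 α=4/5: [1141/5, 571/5, 46]
→ [228, 114, 46]

query (1,3) [L1,L2,L3,L4] — begin 0,0,0
after L1 α=5/7: [625/7, 390/7, 1140/7]
after L2 α=1/2: [750/7, 789/14, 1326/7]
after L3 α=1/2: [424/7, 4247/28, 684/7]
after L4 α=1/2: [893/14, 10491/56, 1126/7]
rounded: [64, 187, 161]

query (0,3) [L1,L2,L3,L4] — begin 0,0,0
L1 α=1/3: [122/3, 77, 92/3]
L2 α=1/6: [805/18, 211/2, 473/9]
L3 α=3/4: [10093/72, 1405/8, 2545/18]
L4 α=1/4: [12133/96, 5103/32, 3355/24]
→ [126, 159, 140]

at x=1,y=2 over L1,L2,L3,L4:
L1 α=1/2: [94, 181/2, 17/2]
L2 α=1/2: [52, 559/4, 51/4]
L3 α=0: [52, 559/4, 51/4]
L4 α=1/2: [259/2, 1095/8, 223/8]
= [130, 137, 28]


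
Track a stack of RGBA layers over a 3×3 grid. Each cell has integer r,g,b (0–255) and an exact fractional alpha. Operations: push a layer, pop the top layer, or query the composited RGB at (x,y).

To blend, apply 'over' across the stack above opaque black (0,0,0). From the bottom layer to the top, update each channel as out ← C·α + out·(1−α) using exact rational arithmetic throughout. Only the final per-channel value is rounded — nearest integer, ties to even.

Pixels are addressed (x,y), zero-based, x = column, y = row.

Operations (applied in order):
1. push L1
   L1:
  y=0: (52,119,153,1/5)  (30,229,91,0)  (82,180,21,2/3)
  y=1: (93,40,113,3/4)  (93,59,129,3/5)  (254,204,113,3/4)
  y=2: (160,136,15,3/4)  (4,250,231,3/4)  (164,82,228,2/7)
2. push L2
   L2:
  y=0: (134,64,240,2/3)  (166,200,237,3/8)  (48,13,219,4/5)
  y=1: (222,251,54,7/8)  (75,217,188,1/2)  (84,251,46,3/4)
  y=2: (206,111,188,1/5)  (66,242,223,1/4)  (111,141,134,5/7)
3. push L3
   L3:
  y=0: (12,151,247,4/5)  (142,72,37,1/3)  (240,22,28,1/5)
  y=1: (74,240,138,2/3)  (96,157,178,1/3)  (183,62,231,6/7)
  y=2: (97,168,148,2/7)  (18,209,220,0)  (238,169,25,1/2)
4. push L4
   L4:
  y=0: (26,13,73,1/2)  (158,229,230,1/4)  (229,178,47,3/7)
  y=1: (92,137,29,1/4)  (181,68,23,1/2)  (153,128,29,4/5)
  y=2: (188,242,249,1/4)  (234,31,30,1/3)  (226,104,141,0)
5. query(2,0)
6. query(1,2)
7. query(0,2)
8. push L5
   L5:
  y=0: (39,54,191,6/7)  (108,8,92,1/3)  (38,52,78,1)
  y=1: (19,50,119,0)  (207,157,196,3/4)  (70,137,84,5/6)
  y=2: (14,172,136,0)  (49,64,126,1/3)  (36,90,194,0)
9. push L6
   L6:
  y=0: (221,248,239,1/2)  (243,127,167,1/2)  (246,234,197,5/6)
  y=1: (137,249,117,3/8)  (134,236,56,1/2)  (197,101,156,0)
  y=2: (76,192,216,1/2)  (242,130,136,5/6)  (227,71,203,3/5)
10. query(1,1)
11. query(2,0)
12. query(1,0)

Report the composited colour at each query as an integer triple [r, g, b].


(2,0) stack=L1,L2,L3,L4; from [0,0,0]:
L1 α=2/3: [164/3, 120, 14]
L2 α=4/5: [148/3, 172/5, 178]
L3 α=1/5: [1312/15, 798/25, 148]
L4 α=3/7: [15553/105, 16542/175, 733/7]
= [148, 95, 105]

query (1,2) [L1,L2,L3,L4] — begin 0,0,0
+L1 (α=3/4) → [3, 375/2, 693/4]
+L2 (α=1/4) → [75/4, 1609/8, 2971/16]
+L3 (α=0) → [75/4, 1609/8, 2971/16]
+L4 (α=1/3) → [181/2, 1733/12, 3211/24]
= [90, 144, 134]

(0,2) stack=L1,L2,L3,L4; from [0,0,0]:
L1 α=3/4: [120, 102, 45/4]
L2 α=1/5: [686/5, 519/5, 233/5]
L3 α=2/7: [880/7, 855/7, 529/7]
L4 α=1/4: [989/7, 4259/28, 1665/14]
→ [141, 152, 119]

query (1,1) [L1,L2,L3,L4,L5,L6] — begin 0,0,0
after L1 α=3/5: [279/5, 177/5, 387/5]
after L2 α=1/2: [327/5, 631/5, 1327/10]
after L3 α=1/3: [378/5, 2047/15, 739/5]
after L4 α=1/2: [1283/10, 3067/30, 427/5]
after L5 α=3/4: [7493/40, 17197/120, 3367/20]
after L6 α=1/2: [12853/80, 45517/240, 4487/40]
→ [161, 190, 112]

(2,0) stack=L1,L2,L3,L4,L5,L6; from [0,0,0]:
+L1 (α=2/3) → [164/3, 120, 14]
+L2 (α=4/5) → [148/3, 172/5, 178]
+L3 (α=1/5) → [1312/15, 798/25, 148]
+L4 (α=3/7) → [15553/105, 16542/175, 733/7]
+L5 (α=1) → [38, 52, 78]
+L6 (α=5/6) → [634/3, 611/3, 1063/6]
rounded: [211, 204, 177]

at x=1,y=0 over L1,L2,L3,L4,L5,L6:
after L1 α=0: [0, 0, 0]
after L2 α=3/8: [249/4, 75, 711/8]
after L3 α=1/3: [533/6, 74, 859/12]
after L4 α=1/4: [849/8, 451/4, 1779/16]
after L5 α=1/3: [427/4, 467/6, 2515/24]
after L6 α=1/2: [1399/8, 1229/12, 6523/48]
→ [175, 102, 136]


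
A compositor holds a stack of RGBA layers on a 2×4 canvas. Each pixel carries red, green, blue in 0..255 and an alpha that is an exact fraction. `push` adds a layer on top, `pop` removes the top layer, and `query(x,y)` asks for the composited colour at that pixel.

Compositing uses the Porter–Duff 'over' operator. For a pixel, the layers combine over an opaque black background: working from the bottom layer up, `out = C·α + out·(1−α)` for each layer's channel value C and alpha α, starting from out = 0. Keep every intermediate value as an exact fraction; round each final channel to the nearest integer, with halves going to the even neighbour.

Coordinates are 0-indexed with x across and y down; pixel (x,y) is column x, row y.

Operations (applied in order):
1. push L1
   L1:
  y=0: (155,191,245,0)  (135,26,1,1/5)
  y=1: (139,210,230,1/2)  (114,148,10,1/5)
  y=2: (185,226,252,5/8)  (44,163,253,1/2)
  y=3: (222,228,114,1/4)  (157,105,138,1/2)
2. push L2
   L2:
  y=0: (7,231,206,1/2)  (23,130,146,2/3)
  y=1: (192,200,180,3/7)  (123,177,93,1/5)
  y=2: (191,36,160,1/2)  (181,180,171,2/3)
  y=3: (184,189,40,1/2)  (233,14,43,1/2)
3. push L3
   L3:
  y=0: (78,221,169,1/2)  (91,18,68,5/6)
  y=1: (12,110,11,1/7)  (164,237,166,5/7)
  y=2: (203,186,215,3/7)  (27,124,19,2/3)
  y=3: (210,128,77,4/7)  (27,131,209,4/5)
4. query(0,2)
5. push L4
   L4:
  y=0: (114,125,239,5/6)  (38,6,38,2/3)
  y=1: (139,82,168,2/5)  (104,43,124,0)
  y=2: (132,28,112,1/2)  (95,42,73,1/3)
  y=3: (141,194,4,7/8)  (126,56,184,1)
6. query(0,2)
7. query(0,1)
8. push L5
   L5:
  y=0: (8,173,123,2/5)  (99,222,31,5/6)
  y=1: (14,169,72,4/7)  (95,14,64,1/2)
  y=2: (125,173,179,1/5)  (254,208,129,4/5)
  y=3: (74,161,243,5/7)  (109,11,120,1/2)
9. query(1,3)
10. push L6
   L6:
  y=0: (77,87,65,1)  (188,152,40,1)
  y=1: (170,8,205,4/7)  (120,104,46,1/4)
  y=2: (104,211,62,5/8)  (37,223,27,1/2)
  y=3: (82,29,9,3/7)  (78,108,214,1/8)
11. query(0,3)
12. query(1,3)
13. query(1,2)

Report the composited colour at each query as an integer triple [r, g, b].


(0,2) stack=L1,L2,L3; from [0,0,0]:
after L1 α=5/8: [925/8, 565/4, 315/2]
after L2 α=1/2: [2453/16, 709/8, 635/4]
after L3 α=3/7: [4889/28, 1825/14, 1280/7]
= [175, 130, 183]

query (0,2) [L1,L2,L3,L4] — begin 0,0,0
+L1 (α=5/8) → [925/8, 565/4, 315/2]
+L2 (α=1/2) → [2453/16, 709/8, 635/4]
+L3 (α=3/7) → [4889/28, 1825/14, 1280/7]
+L4 (α=1/2) → [8585/56, 2217/28, 1032/7]
rounded: [153, 79, 147]

at x=0,y=1 over L1,L2,L3,L4:
+L1 (α=1/2) → [139/2, 105, 115]
+L2 (α=3/7) → [122, 1020/7, 1000/7]
+L3 (α=1/7) → [744/7, 6890/49, 6077/49]
+L4 (α=2/5) → [4178/35, 28706/245, 6939/49]
→ [119, 117, 142]

at x=1,y=3 over L1,L2,L3,L4,L5:
+L1 (α=1/2) → [157/2, 105/2, 69]
+L2 (α=1/2) → [623/4, 133/4, 56]
+L3 (α=4/5) → [211/4, 2229/20, 892/5]
+L4 (α=1) → [126, 56, 184]
+L5 (α=1/2) → [235/2, 67/2, 152]
→ [118, 34, 152]

at x=0,y=3 over L1,L2,L3,L4,L5,L6:
+L1 (α=1/4) → [111/2, 57, 57/2]
+L2 (α=1/2) → [479/4, 123, 137/4]
+L3 (α=4/7) → [4797/28, 881/7, 1643/28]
+L4 (α=7/8) → [32433/224, 10387/56, 2427/224]
+L5 (α=5/7) → [73873/784, 32927/196, 138507/784]
+L6 (α=3/7) → [122089/1372, 37190/343, 143799/1372]
→ [89, 108, 105]

query (1,3) [L1,L2,L3,L4,L5,L6] — begin 0,0,0
+L1 (α=1/2) → [157/2, 105/2, 69]
+L2 (α=1/2) → [623/4, 133/4, 56]
+L3 (α=4/5) → [211/4, 2229/20, 892/5]
+L4 (α=1) → [126, 56, 184]
+L5 (α=1/2) → [235/2, 67/2, 152]
+L6 (α=1/8) → [1801/16, 685/16, 639/4]
= [113, 43, 160]

query (1,2) [L1,L2,L3,L4,L5,L6] — begin 0,0,0
L1 α=1/2: [22, 163/2, 253/2]
L2 α=2/3: [128, 883/6, 937/6]
L3 α=2/3: [182/3, 2371/18, 1165/18]
L4 α=1/3: [649/9, 2749/27, 1822/27]
L5 α=4/5: [9793/45, 25213/135, 15754/135]
L6 α=1/2: [5729/45, 27659/135, 19399/270]
→ [127, 205, 72]


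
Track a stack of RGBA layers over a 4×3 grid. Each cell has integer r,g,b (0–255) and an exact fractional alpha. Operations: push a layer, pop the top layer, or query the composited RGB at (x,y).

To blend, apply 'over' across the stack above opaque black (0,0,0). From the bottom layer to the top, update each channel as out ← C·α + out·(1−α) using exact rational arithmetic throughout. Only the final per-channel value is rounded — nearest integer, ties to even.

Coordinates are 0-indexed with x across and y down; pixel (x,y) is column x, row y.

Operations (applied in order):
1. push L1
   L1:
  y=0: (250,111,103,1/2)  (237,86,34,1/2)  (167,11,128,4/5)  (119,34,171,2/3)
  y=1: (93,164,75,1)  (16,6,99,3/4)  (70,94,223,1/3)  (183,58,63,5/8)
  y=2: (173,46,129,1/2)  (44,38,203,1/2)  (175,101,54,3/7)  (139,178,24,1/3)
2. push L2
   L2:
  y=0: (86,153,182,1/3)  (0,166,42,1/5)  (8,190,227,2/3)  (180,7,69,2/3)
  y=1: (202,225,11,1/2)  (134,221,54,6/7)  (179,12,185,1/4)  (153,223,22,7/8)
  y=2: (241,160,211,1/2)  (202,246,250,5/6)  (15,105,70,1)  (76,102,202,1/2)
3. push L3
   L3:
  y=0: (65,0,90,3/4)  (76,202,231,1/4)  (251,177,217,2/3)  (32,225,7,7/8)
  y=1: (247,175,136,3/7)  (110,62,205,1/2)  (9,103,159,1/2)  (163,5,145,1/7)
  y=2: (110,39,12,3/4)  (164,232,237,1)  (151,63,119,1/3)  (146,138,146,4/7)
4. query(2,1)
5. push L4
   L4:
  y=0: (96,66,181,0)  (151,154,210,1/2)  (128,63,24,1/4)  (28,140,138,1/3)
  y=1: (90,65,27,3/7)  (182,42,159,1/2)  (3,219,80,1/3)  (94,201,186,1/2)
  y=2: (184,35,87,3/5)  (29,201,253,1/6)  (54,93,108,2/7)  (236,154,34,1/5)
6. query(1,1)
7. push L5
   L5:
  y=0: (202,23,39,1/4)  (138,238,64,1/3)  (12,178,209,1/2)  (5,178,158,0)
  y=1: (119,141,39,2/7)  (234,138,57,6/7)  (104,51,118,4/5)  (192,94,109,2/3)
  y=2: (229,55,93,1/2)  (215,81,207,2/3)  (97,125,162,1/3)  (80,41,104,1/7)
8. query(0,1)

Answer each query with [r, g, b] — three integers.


query (2,1) [L1,L2,L3] — begin 0,0,0
L1 α=1/3: [70/3, 94/3, 223/3]
L2 α=1/4: [249/4, 53/2, 102]
L3 α=1/2: [285/8, 259/4, 261/2]
→ [36, 65, 130]

query (1,1) [L1,L2,L3,L4] — begin 0,0,0
+L1 (α=3/4) → [12, 9/2, 297/4]
+L2 (α=6/7) → [816/7, 2661/14, 1593/28]
+L3 (α=1/2) → [793/7, 3529/28, 7333/56]
+L4 (α=1/2) → [2067/14, 4705/56, 16237/112]
= [148, 84, 145]

at x=0,y=1 over L1,L2,L3,L4,L5:
after L1 α=1: [93, 164, 75]
after L2 α=1/2: [295/2, 389/2, 43]
after L3 α=3/7: [1331/7, 1303/7, 580/7]
after L4 α=3/7: [7214/49, 6577/49, 2887/49]
after L5 α=2/7: [47732/343, 46703/343, 18257/343]
→ [139, 136, 53]


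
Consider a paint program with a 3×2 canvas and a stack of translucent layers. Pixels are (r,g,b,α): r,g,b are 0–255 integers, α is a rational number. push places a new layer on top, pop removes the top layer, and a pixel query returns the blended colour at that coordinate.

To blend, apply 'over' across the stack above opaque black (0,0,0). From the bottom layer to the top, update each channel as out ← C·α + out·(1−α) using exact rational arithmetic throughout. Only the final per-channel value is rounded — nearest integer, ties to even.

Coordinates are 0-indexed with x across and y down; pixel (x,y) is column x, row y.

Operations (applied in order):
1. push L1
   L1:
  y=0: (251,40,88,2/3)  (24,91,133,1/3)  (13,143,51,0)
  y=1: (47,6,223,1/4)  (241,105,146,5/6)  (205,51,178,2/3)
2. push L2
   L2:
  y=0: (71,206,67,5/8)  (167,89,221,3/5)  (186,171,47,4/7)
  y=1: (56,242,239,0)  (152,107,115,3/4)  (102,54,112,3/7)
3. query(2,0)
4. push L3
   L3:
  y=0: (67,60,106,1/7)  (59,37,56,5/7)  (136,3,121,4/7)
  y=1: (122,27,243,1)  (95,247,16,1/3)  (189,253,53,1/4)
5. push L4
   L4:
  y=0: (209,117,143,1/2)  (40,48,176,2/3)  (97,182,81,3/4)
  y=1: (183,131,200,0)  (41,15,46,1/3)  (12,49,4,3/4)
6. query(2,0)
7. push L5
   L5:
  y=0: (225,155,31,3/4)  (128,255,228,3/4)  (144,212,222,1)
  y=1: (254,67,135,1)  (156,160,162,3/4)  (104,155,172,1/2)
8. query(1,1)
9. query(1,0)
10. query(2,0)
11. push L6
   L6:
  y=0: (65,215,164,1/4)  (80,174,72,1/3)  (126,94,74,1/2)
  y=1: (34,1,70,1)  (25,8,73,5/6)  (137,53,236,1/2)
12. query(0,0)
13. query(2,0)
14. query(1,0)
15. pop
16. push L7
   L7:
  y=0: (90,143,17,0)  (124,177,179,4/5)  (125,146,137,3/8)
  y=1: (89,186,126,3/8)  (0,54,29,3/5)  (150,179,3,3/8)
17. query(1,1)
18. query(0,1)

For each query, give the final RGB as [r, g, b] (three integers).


(2,0) stack=L1,L2; from [0,0,0]:
L1 α=0: [0, 0, 0]
L2 α=4/7: [744/7, 684/7, 188/7]
rounded: [106, 98, 27]

at x=2,y=0 over L1,L2,L3,L4:
after L1 α=0: [0, 0, 0]
after L2 α=4/7: [744/7, 684/7, 188/7]
after L3 α=4/7: [6040/49, 2136/49, 3952/49]
after L4 α=3/4: [20299/196, 14445/98, 15859/196]
= [104, 147, 81]

(1,1) stack=L1,L2,L3,L4,L5; from [0,0,0]:
L1 α=5/6: [1205/6, 175/2, 365/3]
L2 α=3/4: [3941/24, 817/8, 350/3]
L3 α=1/3: [5081/36, 1805/12, 748/9]
L4 α=1/3: [5819/54, 1895/18, 1910/27]
L5 α=3/4: [31091/216, 10535/72, 3758/27]
→ [144, 146, 139]

(1,0) stack=L1,L2,L3,L4,L5; from [0,0,0]:
L1 α=1/3: [8, 91/3, 133/3]
L2 α=3/5: [517/5, 983/15, 451/3]
L3 α=5/7: [2509/35, 4741/105, 1742/21]
L4 α=2/3: [5309/105, 14821/315, 9134/63]
L5 α=3/4: [45629/420, 63949/315, 26113/126]
= [109, 203, 207]

query (2,0) [L1,L2,L3,L4,L5] — begin 0,0,0
L1 α=0: [0, 0, 0]
L2 α=4/7: [744/7, 684/7, 188/7]
L3 α=4/7: [6040/49, 2136/49, 3952/49]
L4 α=3/4: [20299/196, 14445/98, 15859/196]
L5 α=1: [144, 212, 222]
→ [144, 212, 222]

query (0,0) [L1,L2,L3,L4,L5,L6] — begin 0,0,0
+L1 (α=2/3) → [502/3, 80/3, 176/3]
+L2 (α=5/8) → [857/8, 555/4, 511/8]
+L3 (α=1/7) → [2839/28, 255/2, 1957/28]
+L4 (α=1/2) → [8691/56, 489/4, 5961/56]
+L5 (α=3/4) → [46491/224, 2349/16, 11169/224]
+L6 (α=1/4) → [154033/896, 10487/64, 70243/896]
→ [172, 164, 78]

at x=2,y=0 over L1,L2,L3,L4,L5,L6:
after L1 α=0: [0, 0, 0]
after L2 α=4/7: [744/7, 684/7, 188/7]
after L3 α=4/7: [6040/49, 2136/49, 3952/49]
after L4 α=3/4: [20299/196, 14445/98, 15859/196]
after L5 α=1: [144, 212, 222]
after L6 α=1/2: [135, 153, 148]
→ [135, 153, 148]

(1,0) stack=L1,L2,L3,L4,L5,L6; from [0,0,0]:
+L1 (α=1/3) → [8, 91/3, 133/3]
+L2 (α=3/5) → [517/5, 983/15, 451/3]
+L3 (α=5/7) → [2509/35, 4741/105, 1742/21]
+L4 (α=2/3) → [5309/105, 14821/315, 9134/63]
+L5 (α=3/4) → [45629/420, 63949/315, 26113/126]
+L6 (α=1/3) → [62429/630, 182708/945, 30649/189]
→ [99, 193, 162]

(1,1) stack=L1,L2,L3,L4,L5,L7; from [0,0,0]:
after L1 α=5/6: [1205/6, 175/2, 365/3]
after L2 α=3/4: [3941/24, 817/8, 350/3]
after L3 α=1/3: [5081/36, 1805/12, 748/9]
after L4 α=1/3: [5819/54, 1895/18, 1910/27]
after L5 α=3/4: [31091/216, 10535/72, 3758/27]
after L7 α=3/5: [31091/540, 16367/180, 1973/27]
→ [58, 91, 73]

at x=0,y=1 over L1,L2,L3,L4,L5,L7:
L1 α=1/4: [47/4, 3/2, 223/4]
L2 α=0: [47/4, 3/2, 223/4]
L3 α=1: [122, 27, 243]
L4 α=0: [122, 27, 243]
L5 α=1: [254, 67, 135]
L7 α=3/8: [1537/8, 893/8, 1053/8]
rounded: [192, 112, 132]


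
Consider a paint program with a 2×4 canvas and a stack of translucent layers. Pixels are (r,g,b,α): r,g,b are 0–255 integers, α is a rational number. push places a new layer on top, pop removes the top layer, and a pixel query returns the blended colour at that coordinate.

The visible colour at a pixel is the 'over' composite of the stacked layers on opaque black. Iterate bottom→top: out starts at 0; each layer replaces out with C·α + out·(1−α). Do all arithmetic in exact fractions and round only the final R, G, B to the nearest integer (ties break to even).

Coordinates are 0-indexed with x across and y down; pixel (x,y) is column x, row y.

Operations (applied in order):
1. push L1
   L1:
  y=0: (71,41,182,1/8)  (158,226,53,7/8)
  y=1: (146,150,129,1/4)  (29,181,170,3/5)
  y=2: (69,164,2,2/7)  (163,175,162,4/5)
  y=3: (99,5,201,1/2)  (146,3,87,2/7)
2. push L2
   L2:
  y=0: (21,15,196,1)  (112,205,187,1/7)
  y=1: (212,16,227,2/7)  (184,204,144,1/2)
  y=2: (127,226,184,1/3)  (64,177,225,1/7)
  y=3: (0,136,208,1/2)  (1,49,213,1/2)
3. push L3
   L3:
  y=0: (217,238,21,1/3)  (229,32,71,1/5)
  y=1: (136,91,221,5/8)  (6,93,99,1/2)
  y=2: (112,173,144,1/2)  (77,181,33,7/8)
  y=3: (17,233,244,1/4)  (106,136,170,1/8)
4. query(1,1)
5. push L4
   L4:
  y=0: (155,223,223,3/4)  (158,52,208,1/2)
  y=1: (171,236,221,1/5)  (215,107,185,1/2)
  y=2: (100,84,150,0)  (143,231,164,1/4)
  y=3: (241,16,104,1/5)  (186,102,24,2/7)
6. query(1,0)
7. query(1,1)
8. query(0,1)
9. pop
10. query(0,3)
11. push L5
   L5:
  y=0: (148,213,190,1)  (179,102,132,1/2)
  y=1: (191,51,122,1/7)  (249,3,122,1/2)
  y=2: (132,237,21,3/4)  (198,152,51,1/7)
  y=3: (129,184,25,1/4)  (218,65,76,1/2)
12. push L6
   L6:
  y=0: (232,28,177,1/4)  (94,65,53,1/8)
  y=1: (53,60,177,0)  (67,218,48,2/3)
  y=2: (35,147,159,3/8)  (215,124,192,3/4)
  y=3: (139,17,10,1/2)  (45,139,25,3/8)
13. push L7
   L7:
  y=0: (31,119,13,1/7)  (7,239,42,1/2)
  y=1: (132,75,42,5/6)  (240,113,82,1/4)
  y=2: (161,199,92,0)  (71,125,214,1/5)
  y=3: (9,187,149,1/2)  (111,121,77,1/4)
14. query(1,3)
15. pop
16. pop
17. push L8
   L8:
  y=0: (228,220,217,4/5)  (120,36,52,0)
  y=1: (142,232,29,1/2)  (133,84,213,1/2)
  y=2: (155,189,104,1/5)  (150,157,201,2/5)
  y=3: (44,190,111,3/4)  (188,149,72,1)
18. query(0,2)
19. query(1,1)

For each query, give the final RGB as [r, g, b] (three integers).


(1,1) stack=L1,L2,L3; from [0,0,0]:
after L1 α=3/5: [87/5, 543/5, 102]
after L2 α=1/2: [1007/10, 1563/10, 123]
after L3 α=1/2: [1067/20, 2493/20, 111]
→ [53, 125, 111]

(1,0) stack=L1,L2,L3,L4; from [0,0,0]:
+L1 (α=7/8) → [553/4, 791/4, 371/8]
+L2 (α=1/7) → [269/2, 2783/14, 1861/28]
+L3 (α=1/5) → [767/5, 1158/7, 2358/35]
+L4 (α=1/2) → [1557/10, 761/7, 4819/35]
→ [156, 109, 138]

at x=1,y=1 over L1,L2,L3,L4:
L1 α=3/5: [87/5, 543/5, 102]
L2 α=1/2: [1007/10, 1563/10, 123]
L3 α=1/2: [1067/20, 2493/20, 111]
L4 α=1/2: [5367/40, 4633/40, 148]
rounded: [134, 116, 148]

query (0,1) [L1,L2,L3,L4] — begin 0,0,0
+L1 (α=1/4) → [73/2, 75/2, 129/4]
+L2 (α=2/7) → [1213/14, 439/14, 2461/28]
+L3 (α=5/8) → [13159/112, 7687/112, 38323/224]
+L4 (α=1/5) → [17947/140, 2859/28, 50699/280]
= [128, 102, 181]

(0,3) stack=L1,L2,L3; from [0,0,0]:
+L1 (α=1/2) → [99/2, 5/2, 201/2]
+L2 (α=1/2) → [99/4, 277/4, 617/4]
+L3 (α=1/4) → [365/16, 1763/16, 2827/16]
rounded: [23, 110, 177]

at x=1,y=3 over L1,L2,L3,L5,L6,L7:
L1 α=2/7: [292/7, 6/7, 174/7]
L2 α=1/2: [299/14, 349/14, 1665/14]
L3 α=1/8: [511/16, 621/16, 2005/16]
L5 α=1/2: [3999/32, 1661/32, 3221/32]
L6 α=3/8: [24315/256, 21649/256, 18505/256]
L7 α=1/4: [101361/1024, 95923/1024, 75227/1024]
→ [99, 94, 73]

query (0,2) [L1,L2,L3,L5,L8] — begin 0,0,0
L1 α=2/7: [138/7, 328/7, 4/7]
L2 α=1/3: [1165/21, 746/7, 432/7]
L3 α=1/2: [3517/42, 1957/14, 720/7]
L5 α=3/4: [20149/168, 11911/56, 1161/28]
L8 α=1/5: [26659/210, 14557/70, 1889/35]
→ [127, 208, 54]

query (1,1) [L1,L2,L3,L5,L8] — begin 0,0,0
L1 α=3/5: [87/5, 543/5, 102]
L2 α=1/2: [1007/10, 1563/10, 123]
L3 α=1/2: [1067/20, 2493/20, 111]
L5 α=1/2: [6047/40, 2553/40, 233/2]
L8 α=1/2: [11367/80, 5913/80, 659/4]
= [142, 74, 165]


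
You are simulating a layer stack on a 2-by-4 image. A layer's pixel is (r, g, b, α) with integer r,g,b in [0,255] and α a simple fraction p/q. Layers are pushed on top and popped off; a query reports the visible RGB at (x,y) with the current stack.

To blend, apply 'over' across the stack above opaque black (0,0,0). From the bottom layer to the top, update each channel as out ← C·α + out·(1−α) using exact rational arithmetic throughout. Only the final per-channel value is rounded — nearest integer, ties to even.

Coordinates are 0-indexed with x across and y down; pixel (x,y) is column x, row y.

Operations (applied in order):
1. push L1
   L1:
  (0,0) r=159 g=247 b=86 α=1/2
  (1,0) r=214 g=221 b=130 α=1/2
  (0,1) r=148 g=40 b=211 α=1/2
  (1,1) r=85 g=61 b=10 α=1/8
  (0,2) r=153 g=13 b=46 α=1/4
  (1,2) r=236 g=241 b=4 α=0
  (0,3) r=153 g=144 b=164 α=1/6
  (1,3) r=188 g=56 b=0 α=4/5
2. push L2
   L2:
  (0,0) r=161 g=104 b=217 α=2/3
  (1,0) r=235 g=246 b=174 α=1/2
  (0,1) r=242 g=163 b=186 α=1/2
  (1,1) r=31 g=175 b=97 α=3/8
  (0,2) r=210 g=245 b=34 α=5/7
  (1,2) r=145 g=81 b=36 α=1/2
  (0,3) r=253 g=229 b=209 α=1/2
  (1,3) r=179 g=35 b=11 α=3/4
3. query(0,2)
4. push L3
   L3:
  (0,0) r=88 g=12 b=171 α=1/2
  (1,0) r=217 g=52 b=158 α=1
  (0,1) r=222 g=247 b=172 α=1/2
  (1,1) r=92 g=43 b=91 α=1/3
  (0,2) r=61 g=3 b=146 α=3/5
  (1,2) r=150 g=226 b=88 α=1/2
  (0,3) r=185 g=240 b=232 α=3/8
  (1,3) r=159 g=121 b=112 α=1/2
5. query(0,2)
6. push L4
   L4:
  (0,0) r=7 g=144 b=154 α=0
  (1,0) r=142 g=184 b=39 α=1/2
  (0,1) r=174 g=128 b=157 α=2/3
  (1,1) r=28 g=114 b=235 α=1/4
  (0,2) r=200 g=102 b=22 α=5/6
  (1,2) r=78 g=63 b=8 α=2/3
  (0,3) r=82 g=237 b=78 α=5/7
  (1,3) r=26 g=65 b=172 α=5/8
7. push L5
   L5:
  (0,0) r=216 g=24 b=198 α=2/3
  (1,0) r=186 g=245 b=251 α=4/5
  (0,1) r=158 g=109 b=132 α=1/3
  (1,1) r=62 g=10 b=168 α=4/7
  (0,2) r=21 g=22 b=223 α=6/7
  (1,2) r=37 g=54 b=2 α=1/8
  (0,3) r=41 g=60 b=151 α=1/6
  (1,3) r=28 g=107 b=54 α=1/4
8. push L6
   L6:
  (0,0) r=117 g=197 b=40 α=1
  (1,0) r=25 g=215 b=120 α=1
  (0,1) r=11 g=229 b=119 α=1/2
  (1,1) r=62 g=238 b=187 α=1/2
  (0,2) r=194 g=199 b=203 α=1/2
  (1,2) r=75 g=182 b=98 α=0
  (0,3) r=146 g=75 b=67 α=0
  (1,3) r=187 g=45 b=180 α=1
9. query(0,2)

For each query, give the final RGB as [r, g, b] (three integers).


(0,2) stack=L1,L2; from [0,0,0]:
+L1 (α=1/4) → [153/4, 13/4, 23/2]
+L2 (α=5/7) → [2253/14, 2463/14, 193/7]
→ [161, 176, 28]

query (0,2) [L1,L2,L3] — begin 0,0,0
after L1 α=1/4: [153/4, 13/4, 23/2]
after L2 α=5/7: [2253/14, 2463/14, 193/7]
after L3 α=3/5: [3534/35, 2526/35, 3452/35]
→ [101, 72, 99]

at x=0,y=2 over L1,L2,L3,L4,L5,L6:
after L1 α=1/4: [153/4, 13/4, 23/2]
after L2 α=5/7: [2253/14, 2463/14, 193/7]
after L3 α=3/5: [3534/35, 2526/35, 3452/35]
after L4 α=5/6: [19267/105, 3396/35, 1217/35]
after L5 α=6/7: [32497/735, 8016/245, 48047/245]
after L6 α=1/2: [175087/1470, 56771/490, 48891/245]
rounded: [119, 116, 200]


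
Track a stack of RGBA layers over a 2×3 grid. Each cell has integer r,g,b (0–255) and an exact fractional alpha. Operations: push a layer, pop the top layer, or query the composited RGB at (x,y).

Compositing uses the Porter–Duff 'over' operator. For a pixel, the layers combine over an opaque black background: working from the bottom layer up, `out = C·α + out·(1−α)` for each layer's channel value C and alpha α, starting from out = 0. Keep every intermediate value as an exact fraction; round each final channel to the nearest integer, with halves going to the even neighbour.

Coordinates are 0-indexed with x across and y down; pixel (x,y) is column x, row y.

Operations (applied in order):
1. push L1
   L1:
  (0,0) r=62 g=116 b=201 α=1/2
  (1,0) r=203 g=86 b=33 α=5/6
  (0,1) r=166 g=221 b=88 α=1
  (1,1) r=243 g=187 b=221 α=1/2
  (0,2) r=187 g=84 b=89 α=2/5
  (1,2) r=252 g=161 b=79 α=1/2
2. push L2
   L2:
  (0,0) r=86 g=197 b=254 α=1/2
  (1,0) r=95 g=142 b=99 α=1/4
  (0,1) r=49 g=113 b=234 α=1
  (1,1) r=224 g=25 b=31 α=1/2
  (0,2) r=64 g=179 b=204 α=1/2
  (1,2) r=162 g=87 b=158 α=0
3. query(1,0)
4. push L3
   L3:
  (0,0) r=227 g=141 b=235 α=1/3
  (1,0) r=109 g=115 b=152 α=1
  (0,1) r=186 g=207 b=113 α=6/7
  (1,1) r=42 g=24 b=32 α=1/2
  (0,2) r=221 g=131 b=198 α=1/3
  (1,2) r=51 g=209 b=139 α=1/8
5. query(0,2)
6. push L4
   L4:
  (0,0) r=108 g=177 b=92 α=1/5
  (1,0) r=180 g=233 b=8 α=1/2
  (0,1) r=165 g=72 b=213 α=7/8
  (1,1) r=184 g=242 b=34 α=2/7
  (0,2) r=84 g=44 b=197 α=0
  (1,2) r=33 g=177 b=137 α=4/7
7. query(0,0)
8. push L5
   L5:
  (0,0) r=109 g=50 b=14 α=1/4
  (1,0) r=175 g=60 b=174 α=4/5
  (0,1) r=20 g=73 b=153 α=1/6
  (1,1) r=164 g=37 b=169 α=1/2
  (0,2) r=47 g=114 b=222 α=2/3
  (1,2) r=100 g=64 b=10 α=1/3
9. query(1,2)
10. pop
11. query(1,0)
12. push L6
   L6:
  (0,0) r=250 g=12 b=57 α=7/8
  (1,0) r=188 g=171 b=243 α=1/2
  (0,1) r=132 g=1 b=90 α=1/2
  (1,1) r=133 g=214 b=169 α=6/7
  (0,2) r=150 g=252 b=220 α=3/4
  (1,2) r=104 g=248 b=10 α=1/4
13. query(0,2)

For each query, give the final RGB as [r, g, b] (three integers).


query (1,0) [L1,L2] — begin 0,0,0
after L1 α=5/6: [1015/6, 215/3, 55/2]
after L2 α=1/4: [1205/8, 357/4, 363/8]
= [151, 89, 45]

query (0,2) [L1,L2,L3] — begin 0,0,0
after L1 α=2/5: [374/5, 168/5, 178/5]
after L2 α=1/2: [347/5, 1063/10, 599/5]
after L3 α=1/3: [1799/15, 1718/15, 2188/15]
= [120, 115, 146]

(0,0) stack=L1,L2,L3,L4; from [0,0,0]:
L1 α=1/2: [31, 58, 201/2]
L2 α=1/2: [117/2, 255/2, 709/4]
L3 α=1/3: [344/3, 132, 393/2]
L4 α=1/5: [340/3, 141, 878/5]
→ [113, 141, 176]

at x=1,y=2 over L1,L2,L3,L4,L5:
+L1 (α=1/2) → [126, 161/2, 79/2]
+L2 (α=0) → [126, 161/2, 79/2]
+L3 (α=1/8) → [933/8, 1545/16, 831/16]
+L4 (α=4/7) → [3855/56, 15963/112, 11261/112]
+L5 (α=1/3) → [6655/84, 19547/168, 11821/168]
rounded: [79, 116, 70]

query (1,0) [L1,L2,L3,L4] — begin 0,0,0
after L1 α=5/6: [1015/6, 215/3, 55/2]
after L2 α=1/4: [1205/8, 357/4, 363/8]
after L3 α=1: [109, 115, 152]
after L4 α=1/2: [289/2, 174, 80]
→ [144, 174, 80]

(0,2) stack=L1,L2,L3,L4,L6; from [0,0,0]:
after L1 α=2/5: [374/5, 168/5, 178/5]
after L2 α=1/2: [347/5, 1063/10, 599/5]
after L3 α=1/3: [1799/15, 1718/15, 2188/15]
after L4 α=0: [1799/15, 1718/15, 2188/15]
after L6 α=3/4: [8549/60, 6529/30, 3022/15]
rounded: [142, 218, 201]


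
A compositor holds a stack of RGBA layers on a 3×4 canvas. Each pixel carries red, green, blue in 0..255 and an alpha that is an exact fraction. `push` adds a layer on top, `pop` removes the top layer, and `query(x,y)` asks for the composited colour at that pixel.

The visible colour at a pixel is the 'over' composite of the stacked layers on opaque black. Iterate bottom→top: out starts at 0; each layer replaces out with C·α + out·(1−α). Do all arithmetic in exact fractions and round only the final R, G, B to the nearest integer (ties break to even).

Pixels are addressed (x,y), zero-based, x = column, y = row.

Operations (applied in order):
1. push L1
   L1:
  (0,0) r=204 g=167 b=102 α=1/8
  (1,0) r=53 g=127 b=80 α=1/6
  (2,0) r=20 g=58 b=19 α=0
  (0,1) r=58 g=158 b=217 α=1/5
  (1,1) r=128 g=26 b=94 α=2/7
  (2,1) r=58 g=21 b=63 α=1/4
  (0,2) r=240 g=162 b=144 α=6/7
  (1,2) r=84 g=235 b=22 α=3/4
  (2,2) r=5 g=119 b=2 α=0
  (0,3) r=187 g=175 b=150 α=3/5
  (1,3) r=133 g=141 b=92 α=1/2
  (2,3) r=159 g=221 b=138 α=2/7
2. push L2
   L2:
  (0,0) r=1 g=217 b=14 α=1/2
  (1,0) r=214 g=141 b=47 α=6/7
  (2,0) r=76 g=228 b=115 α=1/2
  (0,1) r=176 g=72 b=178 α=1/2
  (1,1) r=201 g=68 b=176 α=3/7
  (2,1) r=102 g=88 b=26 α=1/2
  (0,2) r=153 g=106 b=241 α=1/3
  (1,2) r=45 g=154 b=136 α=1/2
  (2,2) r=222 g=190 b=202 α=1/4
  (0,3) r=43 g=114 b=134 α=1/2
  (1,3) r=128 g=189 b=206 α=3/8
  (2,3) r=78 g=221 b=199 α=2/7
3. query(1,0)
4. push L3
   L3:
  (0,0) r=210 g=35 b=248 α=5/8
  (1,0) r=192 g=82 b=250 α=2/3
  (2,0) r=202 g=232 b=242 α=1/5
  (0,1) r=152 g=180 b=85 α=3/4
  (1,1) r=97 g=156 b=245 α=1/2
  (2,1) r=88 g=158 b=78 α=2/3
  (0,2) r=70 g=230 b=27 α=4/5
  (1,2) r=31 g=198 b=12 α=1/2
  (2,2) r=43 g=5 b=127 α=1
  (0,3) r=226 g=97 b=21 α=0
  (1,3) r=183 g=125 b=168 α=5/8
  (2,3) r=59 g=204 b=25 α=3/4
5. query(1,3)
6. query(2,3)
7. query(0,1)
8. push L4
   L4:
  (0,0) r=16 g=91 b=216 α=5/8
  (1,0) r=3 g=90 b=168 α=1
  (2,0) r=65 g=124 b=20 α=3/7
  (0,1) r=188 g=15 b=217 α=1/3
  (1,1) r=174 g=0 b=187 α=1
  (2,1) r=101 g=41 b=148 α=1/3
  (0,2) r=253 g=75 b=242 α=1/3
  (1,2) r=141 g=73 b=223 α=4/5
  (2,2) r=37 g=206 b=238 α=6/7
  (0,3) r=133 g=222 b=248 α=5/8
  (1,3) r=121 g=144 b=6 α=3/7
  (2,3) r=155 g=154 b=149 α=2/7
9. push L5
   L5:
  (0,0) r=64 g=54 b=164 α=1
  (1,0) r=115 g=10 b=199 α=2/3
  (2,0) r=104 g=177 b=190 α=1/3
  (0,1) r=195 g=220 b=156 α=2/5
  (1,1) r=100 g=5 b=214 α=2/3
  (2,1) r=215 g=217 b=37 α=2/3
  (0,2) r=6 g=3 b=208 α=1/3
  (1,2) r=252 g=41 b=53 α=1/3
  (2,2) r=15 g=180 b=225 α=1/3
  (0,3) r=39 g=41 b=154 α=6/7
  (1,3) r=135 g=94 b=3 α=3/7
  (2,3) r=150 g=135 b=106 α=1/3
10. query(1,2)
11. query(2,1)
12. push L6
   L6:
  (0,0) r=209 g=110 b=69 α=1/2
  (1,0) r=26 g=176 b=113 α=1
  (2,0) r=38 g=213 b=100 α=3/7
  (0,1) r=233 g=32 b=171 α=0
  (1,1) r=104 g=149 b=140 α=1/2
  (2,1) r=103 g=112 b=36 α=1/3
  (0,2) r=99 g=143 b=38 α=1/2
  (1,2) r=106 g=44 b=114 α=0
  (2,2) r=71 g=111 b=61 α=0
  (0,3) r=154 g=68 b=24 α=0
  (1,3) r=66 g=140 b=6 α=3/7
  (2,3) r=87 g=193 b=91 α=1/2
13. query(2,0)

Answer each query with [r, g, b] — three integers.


(1,0) stack=L1,L2; from [0,0,0]:
+L1 (α=1/6) → [53/6, 127/6, 40/3]
+L2 (α=6/7) → [7757/42, 5203/42, 886/21]
rounded: [185, 124, 42]

at x=1,y=3 over L1,L2,L3:
+L1 (α=1/2) → [133/2, 141/2, 46]
+L2 (α=3/8) → [1433/16, 1839/16, 106]
+L3 (α=5/8) → [18939/128, 15517/128, 579/4]
= [148, 121, 145]

(2,3) stack=L1,L2,L3; from [0,0,0]:
L1 α=2/7: [318/7, 442/7, 276/7]
L2 α=2/7: [2682/49, 5304/49, 4166/49]
L3 α=3/4: [11355/196, 8823/49, 7841/196]
→ [58, 180, 40]

query (0,1) [L1,L2,L3] — begin 0,0,0
+L1 (α=1/5) → [58/5, 158/5, 217/5]
+L2 (α=1/2) → [469/5, 259/5, 1107/10]
+L3 (α=3/4) → [2749/20, 2959/20, 3657/40]
rounded: [137, 148, 91]

at x=1,y=2 over L1,L2,L3,L4,L5:
after L1 α=3/4: [63, 705/4, 33/2]
after L2 α=1/2: [54, 1321/8, 305/4]
after L3 α=1/2: [85/2, 2905/16, 353/8]
after L4 α=4/5: [1213/10, 7577/80, 7489/40]
after L5 α=1/3: [2473/15, 9217/120, 8549/60]
→ [165, 77, 142]

query (2,1) [L1,L2,L3,L4,L5] — begin 0,0,0
+L1 (α=1/4) → [29/2, 21/4, 63/4]
+L2 (α=1/2) → [233/4, 373/8, 167/8]
+L3 (α=2/3) → [937/12, 967/8, 1415/24]
+L4 (α=1/3) → [1543/18, 377/4, 3191/36]
+L5 (α=2/3) → [9283/54, 2113/12, 5855/108]
rounded: [172, 176, 54]

at x=2,y=0 over L1,L2,L3,L4,L5,L6:
+L1 (α=0) → [0, 0, 0]
+L2 (α=1/2) → [38, 114, 115/2]
+L3 (α=1/5) → [354/5, 688/5, 472/5]
+L4 (α=3/7) → [2391/35, 4612/35, 2188/35]
+L5 (α=1/3) → [8422/105, 15419/105, 11026/105]
+L6 (α=3/7) → [45658/735, 128771/735, 75604/735]
rounded: [62, 175, 103]


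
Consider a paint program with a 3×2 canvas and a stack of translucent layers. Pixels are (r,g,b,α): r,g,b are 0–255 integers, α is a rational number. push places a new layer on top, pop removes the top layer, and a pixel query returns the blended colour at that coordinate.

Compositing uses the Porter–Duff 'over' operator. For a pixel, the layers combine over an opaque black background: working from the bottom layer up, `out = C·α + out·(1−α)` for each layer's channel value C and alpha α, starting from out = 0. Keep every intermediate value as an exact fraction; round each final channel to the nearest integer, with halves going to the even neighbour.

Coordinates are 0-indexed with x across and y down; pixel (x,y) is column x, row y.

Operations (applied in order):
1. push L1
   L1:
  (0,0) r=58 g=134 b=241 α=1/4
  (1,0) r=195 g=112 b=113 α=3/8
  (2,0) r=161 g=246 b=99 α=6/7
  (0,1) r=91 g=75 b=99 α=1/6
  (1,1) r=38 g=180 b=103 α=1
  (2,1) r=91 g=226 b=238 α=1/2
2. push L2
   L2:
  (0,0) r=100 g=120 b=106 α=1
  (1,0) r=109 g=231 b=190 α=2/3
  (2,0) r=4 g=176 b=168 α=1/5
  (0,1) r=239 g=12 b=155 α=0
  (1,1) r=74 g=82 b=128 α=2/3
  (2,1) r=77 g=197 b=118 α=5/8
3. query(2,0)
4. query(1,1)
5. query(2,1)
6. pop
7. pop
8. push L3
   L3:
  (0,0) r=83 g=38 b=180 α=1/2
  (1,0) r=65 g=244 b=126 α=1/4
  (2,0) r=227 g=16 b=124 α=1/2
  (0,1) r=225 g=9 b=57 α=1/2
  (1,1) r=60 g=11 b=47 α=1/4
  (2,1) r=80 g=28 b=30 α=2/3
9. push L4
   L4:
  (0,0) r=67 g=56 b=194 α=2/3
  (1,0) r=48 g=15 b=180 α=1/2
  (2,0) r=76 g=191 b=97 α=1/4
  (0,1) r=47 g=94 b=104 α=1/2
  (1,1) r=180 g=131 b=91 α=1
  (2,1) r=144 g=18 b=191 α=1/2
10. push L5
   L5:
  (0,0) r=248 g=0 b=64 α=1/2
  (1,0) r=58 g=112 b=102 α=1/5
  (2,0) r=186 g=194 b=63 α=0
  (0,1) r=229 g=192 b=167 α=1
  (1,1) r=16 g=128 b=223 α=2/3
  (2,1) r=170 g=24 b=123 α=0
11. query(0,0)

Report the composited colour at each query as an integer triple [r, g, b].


at x=2,y=0 over L1,L2:
+L1 (α=6/7) → [138, 1476/7, 594/7]
+L2 (α=1/5) → [556/5, 7136/35, 3552/35]
→ [111, 204, 101]

query (1,1) [L1,L2] — begin 0,0,0
L1 α=1: [38, 180, 103]
L2 α=2/3: [62, 344/3, 359/3]
= [62, 115, 120]

query (2,1) [L1,L2] — begin 0,0,0
+L1 (α=1/2) → [91/2, 113, 119]
+L2 (α=5/8) → [1043/16, 331/2, 947/8]
→ [65, 166, 118]

query (0,0) [L3,L4,L5] — begin 0,0,0
+L3 (α=1/2) → [83/2, 19, 90]
+L4 (α=2/3) → [117/2, 131/3, 478/3]
+L5 (α=1/2) → [613/4, 131/6, 335/3]
= [153, 22, 112]


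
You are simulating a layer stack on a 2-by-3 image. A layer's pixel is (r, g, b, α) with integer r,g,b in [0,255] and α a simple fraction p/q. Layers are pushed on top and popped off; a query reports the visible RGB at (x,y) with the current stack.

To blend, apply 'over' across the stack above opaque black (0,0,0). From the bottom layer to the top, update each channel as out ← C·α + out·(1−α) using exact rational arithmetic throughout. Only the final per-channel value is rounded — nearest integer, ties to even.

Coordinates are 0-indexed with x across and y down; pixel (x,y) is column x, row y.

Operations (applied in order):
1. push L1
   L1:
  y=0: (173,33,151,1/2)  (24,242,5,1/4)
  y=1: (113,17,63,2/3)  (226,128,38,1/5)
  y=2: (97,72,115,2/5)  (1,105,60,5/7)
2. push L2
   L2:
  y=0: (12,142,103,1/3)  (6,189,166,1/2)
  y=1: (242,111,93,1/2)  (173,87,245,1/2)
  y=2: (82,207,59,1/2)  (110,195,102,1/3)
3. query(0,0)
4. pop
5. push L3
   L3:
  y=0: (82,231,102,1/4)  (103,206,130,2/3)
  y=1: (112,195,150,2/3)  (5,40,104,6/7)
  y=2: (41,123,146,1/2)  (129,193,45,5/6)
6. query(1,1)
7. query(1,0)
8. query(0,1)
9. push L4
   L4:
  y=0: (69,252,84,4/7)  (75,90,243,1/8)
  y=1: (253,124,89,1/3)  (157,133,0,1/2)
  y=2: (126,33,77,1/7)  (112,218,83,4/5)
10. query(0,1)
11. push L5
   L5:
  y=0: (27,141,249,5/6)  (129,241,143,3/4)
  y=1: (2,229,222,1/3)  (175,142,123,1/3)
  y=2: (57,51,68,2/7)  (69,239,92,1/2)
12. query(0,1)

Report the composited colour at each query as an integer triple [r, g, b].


query (0,0) [L1,L2] — begin 0,0,0
+L1 (α=1/2) → [173/2, 33/2, 151/2]
+L2 (α=1/3) → [185/3, 175/3, 254/3]
rounded: [62, 58, 85]

(1,1) stack=L1,L3; from [0,0,0]:
after L1 α=1/5: [226/5, 128/5, 38/5]
after L3 α=6/7: [376/35, 1328/35, 3158/35]
= [11, 38, 90]

(1,0) stack=L1,L3; from [0,0,0]:
+L1 (α=1/4) → [6, 121/2, 5/4]
+L3 (α=2/3) → [212/3, 315/2, 1045/12]
= [71, 158, 87]

at x=0,y=1 over L1,L3:
+L1 (α=2/3) → [226/3, 34/3, 42]
+L3 (α=2/3) → [898/9, 1204/9, 114]
rounded: [100, 134, 114]

(0,1) stack=L1,L3,L4; from [0,0,0]:
+L1 (α=2/3) → [226/3, 34/3, 42]
+L3 (α=2/3) → [898/9, 1204/9, 114]
+L4 (α=1/3) → [4073/27, 3524/27, 317/3]
→ [151, 131, 106]

(0,1) stack=L1,L3,L4,L5; from [0,0,0]:
after L1 α=2/3: [226/3, 34/3, 42]
after L3 α=2/3: [898/9, 1204/9, 114]
after L4 α=1/3: [4073/27, 3524/27, 317/3]
after L5 α=1/3: [8200/81, 13231/81, 1300/9]
→ [101, 163, 144]


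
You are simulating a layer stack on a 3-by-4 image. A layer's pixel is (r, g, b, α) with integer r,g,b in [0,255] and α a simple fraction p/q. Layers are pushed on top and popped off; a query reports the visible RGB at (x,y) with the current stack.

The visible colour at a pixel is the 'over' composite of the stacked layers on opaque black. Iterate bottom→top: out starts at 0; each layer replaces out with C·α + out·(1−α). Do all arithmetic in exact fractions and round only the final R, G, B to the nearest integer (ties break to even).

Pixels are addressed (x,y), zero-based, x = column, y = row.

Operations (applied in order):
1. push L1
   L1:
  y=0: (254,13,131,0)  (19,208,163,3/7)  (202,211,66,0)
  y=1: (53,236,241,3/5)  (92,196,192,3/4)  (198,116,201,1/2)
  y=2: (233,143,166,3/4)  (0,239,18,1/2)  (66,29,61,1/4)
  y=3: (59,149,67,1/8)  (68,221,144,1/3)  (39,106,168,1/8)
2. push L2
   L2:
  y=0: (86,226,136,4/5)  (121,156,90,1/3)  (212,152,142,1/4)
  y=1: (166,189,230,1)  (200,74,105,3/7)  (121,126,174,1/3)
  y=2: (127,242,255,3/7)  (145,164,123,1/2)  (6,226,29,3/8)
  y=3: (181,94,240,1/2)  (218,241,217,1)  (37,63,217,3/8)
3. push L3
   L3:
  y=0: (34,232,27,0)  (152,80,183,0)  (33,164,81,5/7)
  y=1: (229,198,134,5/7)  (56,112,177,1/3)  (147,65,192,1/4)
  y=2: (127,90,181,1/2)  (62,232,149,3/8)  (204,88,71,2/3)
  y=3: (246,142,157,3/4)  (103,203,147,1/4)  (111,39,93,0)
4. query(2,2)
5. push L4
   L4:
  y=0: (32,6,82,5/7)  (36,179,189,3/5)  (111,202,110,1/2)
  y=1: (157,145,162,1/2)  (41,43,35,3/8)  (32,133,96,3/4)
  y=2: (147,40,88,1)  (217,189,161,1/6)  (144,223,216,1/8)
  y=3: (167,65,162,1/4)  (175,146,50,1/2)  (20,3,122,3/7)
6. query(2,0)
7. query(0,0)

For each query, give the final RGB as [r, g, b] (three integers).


query (2,2) [L1,L2,L3] — begin 0,0,0
after L1 α=1/4: [33/2, 29/4, 61/4]
after L2 α=3/8: [201/16, 2857/32, 653/32]
after L3 α=2/3: [2243/16, 8489/96, 5197/96]
rounded: [140, 88, 54]

query (2,0) [L1,L2,L3,L4] — begin 0,0,0
L1 α=0: [0, 0, 0]
L2 α=1/4: [53, 38, 71/2]
L3 α=5/7: [271/7, 128, 68]
L4 α=1/2: [524/7, 165, 89]
→ [75, 165, 89]

at x=0,y=0 over L1,L2,L3,L4:
+L1 (α=0) → [0, 0, 0]
+L2 (α=4/5) → [344/5, 904/5, 544/5]
+L3 (α=0) → [344/5, 904/5, 544/5]
+L4 (α=5/7) → [1488/35, 1958/35, 3138/35]
rounded: [43, 56, 90]


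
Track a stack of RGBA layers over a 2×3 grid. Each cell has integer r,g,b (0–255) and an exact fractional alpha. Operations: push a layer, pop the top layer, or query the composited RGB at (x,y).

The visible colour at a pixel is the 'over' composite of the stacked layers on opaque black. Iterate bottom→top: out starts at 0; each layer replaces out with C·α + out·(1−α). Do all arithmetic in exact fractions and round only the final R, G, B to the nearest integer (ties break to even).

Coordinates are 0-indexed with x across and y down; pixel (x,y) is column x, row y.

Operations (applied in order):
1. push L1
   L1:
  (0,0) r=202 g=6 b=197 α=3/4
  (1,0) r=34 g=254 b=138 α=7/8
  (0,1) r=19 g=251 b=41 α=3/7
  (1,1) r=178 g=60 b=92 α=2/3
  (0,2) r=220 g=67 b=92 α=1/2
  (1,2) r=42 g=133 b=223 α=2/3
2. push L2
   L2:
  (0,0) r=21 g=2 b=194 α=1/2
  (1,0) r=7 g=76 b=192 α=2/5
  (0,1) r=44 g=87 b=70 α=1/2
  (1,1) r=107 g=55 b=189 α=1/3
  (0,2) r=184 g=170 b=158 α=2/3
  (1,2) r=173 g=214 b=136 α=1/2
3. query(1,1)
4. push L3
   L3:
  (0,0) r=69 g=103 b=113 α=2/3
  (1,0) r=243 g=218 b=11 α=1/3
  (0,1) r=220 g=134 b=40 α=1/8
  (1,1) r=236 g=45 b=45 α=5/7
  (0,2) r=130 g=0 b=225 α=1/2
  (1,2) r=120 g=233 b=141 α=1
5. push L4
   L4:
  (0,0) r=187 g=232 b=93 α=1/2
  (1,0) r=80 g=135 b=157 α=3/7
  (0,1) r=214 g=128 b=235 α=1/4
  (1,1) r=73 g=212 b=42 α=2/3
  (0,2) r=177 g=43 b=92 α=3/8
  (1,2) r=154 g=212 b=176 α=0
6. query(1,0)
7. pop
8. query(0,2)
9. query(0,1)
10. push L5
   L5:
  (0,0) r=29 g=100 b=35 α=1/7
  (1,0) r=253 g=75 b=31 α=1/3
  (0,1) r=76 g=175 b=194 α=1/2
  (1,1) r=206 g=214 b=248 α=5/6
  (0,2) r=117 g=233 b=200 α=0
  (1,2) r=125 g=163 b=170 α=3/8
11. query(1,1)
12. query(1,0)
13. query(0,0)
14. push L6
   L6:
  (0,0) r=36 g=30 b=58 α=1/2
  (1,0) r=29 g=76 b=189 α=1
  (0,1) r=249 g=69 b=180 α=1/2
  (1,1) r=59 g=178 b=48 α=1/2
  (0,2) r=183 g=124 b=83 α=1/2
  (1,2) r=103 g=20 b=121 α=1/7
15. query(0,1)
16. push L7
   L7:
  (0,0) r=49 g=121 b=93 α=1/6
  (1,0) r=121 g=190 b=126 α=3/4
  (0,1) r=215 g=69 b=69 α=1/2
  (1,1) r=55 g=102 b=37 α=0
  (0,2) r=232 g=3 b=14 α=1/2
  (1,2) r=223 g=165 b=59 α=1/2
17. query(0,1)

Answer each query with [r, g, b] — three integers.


(1,1) stack=L1,L2; from [0,0,0]:
L1 α=2/3: [356/3, 40, 184/3]
L2 α=1/3: [1033/9, 45, 935/9]
= [115, 45, 104]

query (1,0) [L1,L2,L3,L4] — begin 0,0,0
+L1 (α=7/8) → [119/4, 889/4, 483/4]
+L2 (α=2/5) → [413/20, 655/4, 597/4]
+L3 (α=1/3) → [2843/30, 1091/6, 619/6]
+L4 (α=3/7) → [9286/105, 3397/21, 2651/21]
rounded: [88, 162, 126]

at x=0,y=2 over L1,L2,L3:
after L1 α=1/2: [110, 67/2, 46]
after L2 α=2/3: [478/3, 249/2, 362/3]
after L3 α=1/2: [434/3, 249/4, 1037/6]
= [145, 62, 173]

(0,1) stack=L1,L2,L3; from [0,0,0]:
after L1 α=3/7: [57/7, 753/7, 123/7]
after L2 α=1/2: [365/14, 681/7, 613/14]
after L3 α=1/8: [805/16, 815/8, 693/16]
→ [50, 102, 43]

at x=1,y=1 over L1,L2,L3,L5:
+L1 (α=2/3) → [356/3, 40, 184/3]
+L2 (α=1/3) → [1033/9, 45, 935/9]
+L3 (α=5/7) → [12686/63, 45, 3895/63]
+L5 (α=5/6) → [38788/189, 1115/6, 82015/378]
→ [205, 186, 217]

at x=1,y=0 over L1,L2,L3,L5:
L1 α=7/8: [119/4, 889/4, 483/4]
L2 α=2/5: [413/20, 655/4, 597/4]
L3 α=1/3: [2843/30, 1091/6, 619/6]
L5 α=1/3: [6638/45, 1316/9, 712/9]
= [148, 146, 79]

at x=0,y=0 over L1,L2,L3,L5:
L1 α=3/4: [303/2, 9/2, 591/4]
L2 α=1/2: [345/4, 13/4, 1367/8]
L3 α=2/3: [299/4, 279/4, 3175/24]
L5 α=1/7: [955/14, 1037/14, 3315/28]
= [68, 74, 118]

(0,1) stack=L1,L2,L3,L5,L6; from [0,0,0]:
+L1 (α=3/7) → [57/7, 753/7, 123/7]
+L2 (α=1/2) → [365/14, 681/7, 613/14]
+L3 (α=1/8) → [805/16, 815/8, 693/16]
+L5 (α=1/2) → [2021/32, 2215/16, 3797/32]
+L6 (α=1/2) → [9989/64, 3319/32, 9557/64]
= [156, 104, 149]

at x=0,y=1 over L1,L2,L3,L5,L6,L7:
L1 α=3/7: [57/7, 753/7, 123/7]
L2 α=1/2: [365/14, 681/7, 613/14]
L3 α=1/8: [805/16, 815/8, 693/16]
L5 α=1/2: [2021/32, 2215/16, 3797/32]
L6 α=1/2: [9989/64, 3319/32, 9557/64]
L7 α=1/2: [23749/128, 5527/64, 13973/128]
rounded: [186, 86, 109]
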